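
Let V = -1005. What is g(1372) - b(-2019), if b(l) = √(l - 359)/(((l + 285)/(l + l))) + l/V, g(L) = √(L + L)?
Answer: -673/335 + 14*√14 - 673*I*√2378/289 ≈ 50.374 - 113.56*I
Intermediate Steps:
g(L) = √2*√L (g(L) = √(2*L) = √2*√L)
b(l) = -l/1005 + 2*l*√(-359 + l)/(285 + l) (b(l) = √(l - 359)/(((l + 285)/(l + l))) + l/(-1005) = √(-359 + l)/(((285 + l)/((2*l)))) + l*(-1/1005) = √(-359 + l)/(((285 + l)*(1/(2*l)))) - l/1005 = √(-359 + l)/(((285 + l)/(2*l))) - l/1005 = √(-359 + l)*(2*l/(285 + l)) - l/1005 = 2*l*√(-359 + l)/(285 + l) - l/1005 = -l/1005 + 2*l*√(-359 + l)/(285 + l))
g(1372) - b(-2019) = √2*√1372 - (-2019)*(-285 - 1*(-2019) + 2010*√(-359 - 2019))/(1005*(285 - 2019)) = √2*(14*√7) - (-2019)*(-285 + 2019 + 2010*√(-2378))/(1005*(-1734)) = 14*√14 - (-2019)*(-1)*(-285 + 2019 + 2010*(I*√2378))/(1005*1734) = 14*√14 - (-2019)*(-1)*(-285 + 2019 + 2010*I*√2378)/(1005*1734) = 14*√14 - (-2019)*(-1)*(1734 + 2010*I*√2378)/(1005*1734) = 14*√14 - (673/335 + 673*I*√2378/289) = 14*√14 + (-673/335 - 673*I*√2378/289) = -673/335 + 14*√14 - 673*I*√2378/289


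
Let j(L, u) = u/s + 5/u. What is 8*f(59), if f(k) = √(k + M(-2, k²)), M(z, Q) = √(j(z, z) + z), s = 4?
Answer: 8*√(59 + I*√5) ≈ 61.46 + 1.1642*I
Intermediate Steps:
j(L, u) = 5/u + u/4 (j(L, u) = u/4 + 5/u = 5/u + u/4)
M(z, Q) = √(5/z + 5*z/4) (M(z, Q) = √((5/z + z/4) + z) = √(5/z + 5*z/4))
f(k) = √(k + I*√5) (f(k) = √(k + √(5*(-2) + 20/(-2))/2) = √(k + √(-10 + 20*(-½))/2) = √(k + √(-10 - 10)/2) = √(k + √(-20)/2) = √(k + (2*I*√5)/2) = √(k + I*√5))
8*f(59) = 8*√(59 + I*√5)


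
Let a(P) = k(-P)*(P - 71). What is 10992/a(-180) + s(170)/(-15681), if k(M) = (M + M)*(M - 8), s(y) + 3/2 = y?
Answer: -9691594/846225165 ≈ -0.011453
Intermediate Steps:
s(y) = -3/2 + y
k(M) = 2*M*(-8 + M) (k(M) = (2*M)*(-8 + M) = 2*M*(-8 + M))
a(P) = -2*P*(-71 + P)*(-8 - P) (a(P) = (2*(-P)*(-8 - P))*(P - 71) = (-2*P*(-8 - P))*(-71 + P) = -2*P*(-71 + P)*(-8 - P))
10992/a(-180) + s(170)/(-15681) = 10992/((2*(-180)*(-71 - 180)*(8 - 180))) + (-3/2 + 170)/(-15681) = 10992/((2*(-180)*(-251)*(-172))) + (337/2)*(-1/15681) = 10992/(-15541920) - 337/31362 = 10992*(-1/15541920) - 337/31362 = -229/323790 - 337/31362 = -9691594/846225165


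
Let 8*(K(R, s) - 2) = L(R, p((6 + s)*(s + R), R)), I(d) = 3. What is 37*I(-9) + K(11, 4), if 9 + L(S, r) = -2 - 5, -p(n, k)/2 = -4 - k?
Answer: 111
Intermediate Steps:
p(n, k) = 8 + 2*k (p(n, k) = -2*(-4 - k) = 8 + 2*k)
L(S, r) = -16 (L(S, r) = -9 + (-2 - 5) = -9 - 7 = -16)
K(R, s) = 0 (K(R, s) = 2 + (⅛)*(-16) = 2 - 2 = 0)
37*I(-9) + K(11, 4) = 37*3 + 0 = 111 + 0 = 111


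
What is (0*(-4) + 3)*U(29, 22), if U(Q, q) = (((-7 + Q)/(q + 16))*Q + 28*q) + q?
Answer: 37323/19 ≈ 1964.4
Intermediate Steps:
U(Q, q) = 29*q + Q*(-7 + Q)/(16 + q) (U(Q, q) = (((-7 + Q)/(16 + q))*Q + 28*q) + q = (Q*(-7 + Q)/(16 + q) + 28*q) + q = (28*q + Q*(-7 + Q)/(16 + q)) + q = 29*q + Q*(-7 + Q)/(16 + q))
(0*(-4) + 3)*U(29, 22) = (0*(-4) + 3)*((29² - 7*29 + 29*22² + 464*22)/(16 + 22)) = (0 + 3)*((841 - 203 + 29*484 + 10208)/38) = 3*((841 - 203 + 14036 + 10208)/38) = 3*((1/38)*24882) = 3*(12441/19) = 37323/19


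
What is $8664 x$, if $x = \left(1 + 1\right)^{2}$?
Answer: $34656$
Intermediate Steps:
$x = 4$ ($x = 2^{2} = 4$)
$8664 x = 8664 \cdot 4 = 34656$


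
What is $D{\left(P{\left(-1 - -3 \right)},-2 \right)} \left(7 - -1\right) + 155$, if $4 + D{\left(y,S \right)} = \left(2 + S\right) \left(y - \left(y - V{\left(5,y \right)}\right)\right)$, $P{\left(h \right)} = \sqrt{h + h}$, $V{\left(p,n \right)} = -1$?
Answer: $123$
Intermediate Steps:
$P{\left(h \right)} = \sqrt{2} \sqrt{h}$ ($P{\left(h \right)} = \sqrt{2 h} = \sqrt{2} \sqrt{h}$)
$D{\left(y,S \right)} = -6 - S$ ($D{\left(y,S \right)} = -4 + \left(2 + S\right) \left(y - \left(1 + y\right)\right) = -4 + \left(2 + S\right) \left(-1\right) = -4 - \left(2 + S\right) = -6 - S$)
$D{\left(P{\left(-1 - -3 \right)},-2 \right)} \left(7 - -1\right) + 155 = \left(-6 - -2\right) \left(7 - -1\right) + 155 = \left(-6 + 2\right) \left(7 + 1\right) + 155 = \left(-4\right) 8 + 155 = -32 + 155 = 123$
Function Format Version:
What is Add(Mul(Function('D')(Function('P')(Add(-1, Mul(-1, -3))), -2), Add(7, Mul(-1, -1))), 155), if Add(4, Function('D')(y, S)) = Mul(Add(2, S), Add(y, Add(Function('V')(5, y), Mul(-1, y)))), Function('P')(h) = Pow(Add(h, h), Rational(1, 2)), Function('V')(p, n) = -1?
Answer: 123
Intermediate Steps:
Function('P')(h) = Mul(Pow(2, Rational(1, 2)), Pow(h, Rational(1, 2))) (Function('P')(h) = Pow(Mul(2, h), Rational(1, 2)) = Mul(Pow(2, Rational(1, 2)), Pow(h, Rational(1, 2))))
Function('D')(y, S) = Add(-6, Mul(-1, S)) (Function('D')(y, S) = Add(-4, Mul(Add(2, S), Add(y, Add(-1, Mul(-1, y))))) = Add(-4, Mul(Add(2, S), -1)) = Add(-4, Add(-2, Mul(-1, S))) = Add(-6, Mul(-1, S)))
Add(Mul(Function('D')(Function('P')(Add(-1, Mul(-1, -3))), -2), Add(7, Mul(-1, -1))), 155) = Add(Mul(Add(-6, Mul(-1, -2)), Add(7, Mul(-1, -1))), 155) = Add(Mul(Add(-6, 2), Add(7, 1)), 155) = Add(Mul(-4, 8), 155) = Add(-32, 155) = 123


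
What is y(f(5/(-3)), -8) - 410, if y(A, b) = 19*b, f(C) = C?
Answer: -562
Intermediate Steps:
y(f(5/(-3)), -8) - 410 = 19*(-8) - 410 = -152 - 410 = -562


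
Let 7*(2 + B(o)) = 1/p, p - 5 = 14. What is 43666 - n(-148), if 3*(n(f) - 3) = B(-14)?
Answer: 17421802/399 ≈ 43664.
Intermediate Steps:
p = 19 (p = 5 + 14 = 19)
B(o) = -265/133 (B(o) = -2 + (⅐)/19 = -2 + (⅐)*(1/19) = -2 + 1/133 = -265/133)
n(f) = 932/399 (n(f) = 3 + (⅓)*(-265/133) = 3 - 265/399 = 932/399)
43666 - n(-148) = 43666 - 1*932/399 = 43666 - 932/399 = 17421802/399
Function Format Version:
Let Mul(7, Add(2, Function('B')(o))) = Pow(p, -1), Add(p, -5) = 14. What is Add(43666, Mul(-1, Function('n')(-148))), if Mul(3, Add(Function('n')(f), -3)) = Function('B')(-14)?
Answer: Rational(17421802, 399) ≈ 43664.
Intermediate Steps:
p = 19 (p = Add(5, 14) = 19)
Function('B')(o) = Rational(-265, 133) (Function('B')(o) = Add(-2, Mul(Rational(1, 7), Pow(19, -1))) = Add(-2, Mul(Rational(1, 7), Rational(1, 19))) = Add(-2, Rational(1, 133)) = Rational(-265, 133))
Function('n')(f) = Rational(932, 399) (Function('n')(f) = Add(3, Mul(Rational(1, 3), Rational(-265, 133))) = Add(3, Rational(-265, 399)) = Rational(932, 399))
Add(43666, Mul(-1, Function('n')(-148))) = Add(43666, Mul(-1, Rational(932, 399))) = Add(43666, Rational(-932, 399)) = Rational(17421802, 399)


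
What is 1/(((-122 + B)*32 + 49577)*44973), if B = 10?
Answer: 1/2068443189 ≈ 4.8346e-10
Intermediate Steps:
1/(((-122 + B)*32 + 49577)*44973) = 1/(((-122 + 10)*32 + 49577)*44973) = (1/44973)/(-112*32 + 49577) = (1/44973)/(-3584 + 49577) = (1/44973)/45993 = (1/45993)*(1/44973) = 1/2068443189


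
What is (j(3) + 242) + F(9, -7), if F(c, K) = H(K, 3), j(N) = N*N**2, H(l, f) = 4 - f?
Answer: 270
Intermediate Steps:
j(N) = N**3
F(c, K) = 1 (F(c, K) = 4 - 1*3 = 4 - 3 = 1)
(j(3) + 242) + F(9, -7) = (3**3 + 242) + 1 = (27 + 242) + 1 = 269 + 1 = 270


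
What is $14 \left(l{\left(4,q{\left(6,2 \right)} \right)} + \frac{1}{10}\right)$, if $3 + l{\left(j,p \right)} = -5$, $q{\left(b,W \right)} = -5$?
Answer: $- \frac{553}{5} \approx -110.6$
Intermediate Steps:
$l{\left(j,p \right)} = -8$ ($l{\left(j,p \right)} = -3 - 5 = -8$)
$14 \left(l{\left(4,q{\left(6,2 \right)} \right)} + \frac{1}{10}\right) = 14 \left(-8 + \frac{1}{10}\right) = 14 \left(- \frac{79}{10}\right) = - \frac{553}{5}$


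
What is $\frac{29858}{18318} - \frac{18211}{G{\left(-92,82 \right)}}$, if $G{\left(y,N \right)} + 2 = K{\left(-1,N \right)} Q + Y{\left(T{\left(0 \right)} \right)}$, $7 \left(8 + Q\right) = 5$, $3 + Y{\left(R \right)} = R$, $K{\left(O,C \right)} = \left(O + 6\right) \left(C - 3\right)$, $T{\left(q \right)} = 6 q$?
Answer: $\frac{1468829063}{184828620} \approx 7.947$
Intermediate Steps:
$K{\left(O,C \right)} = \left(-3 + C\right) \left(6 + O\right)$ ($K{\left(O,C \right)} = \left(6 + O\right) \left(-3 + C\right) = \left(-3 + C\right) \left(6 + O\right)$)
$Y{\left(R \right)} = -3 + R$
$Q = - \frac{51}{7}$ ($Q = -8 + \frac{1}{7} \cdot 5 = -8 + \frac{5}{7} = - \frac{51}{7} \approx -7.2857$)
$G{\left(y,N \right)} = \frac{730}{7} - \frac{255 N}{7}$ ($G{\left(y,N \right)} = -2 + \left(\left(-18 - -3 + 6 N + N \left(-1\right)\right) \left(- \frac{51}{7}\right) + \left(-3 + 6 \cdot 0\right)\right) = -2 + \left(\left(-18 + 3 + 6 N - N\right) \left(- \frac{51}{7}\right) + \left(-3 + 0\right)\right) = -2 + \left(\left(-15 + 5 N\right) \left(- \frac{51}{7}\right) - 3\right) = -2 - \left(- \frac{744}{7} + \frac{255 N}{7}\right) = \frac{730}{7} - \frac{255 N}{7}$)
$\frac{29858}{18318} - \frac{18211}{G{\left(-92,82 \right)}} = \frac{29858}{18318} - \frac{18211}{\frac{730}{7} - \frac{20910}{7}} = 29858 \cdot \frac{1}{18318} - \frac{18211}{\frac{730}{7} - \frac{20910}{7}} = \frac{14929}{9159} - \frac{18211}{- \frac{20180}{7}} = \frac{14929}{9159} - - \frac{127477}{20180} = \frac{14929}{9159} + \frac{127477}{20180} = \frac{1468829063}{184828620}$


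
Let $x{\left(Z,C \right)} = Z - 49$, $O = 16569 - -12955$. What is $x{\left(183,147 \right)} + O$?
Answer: $29658$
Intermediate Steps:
$O = 29524$ ($O = 16569 + 12955 = 29524$)
$x{\left(Z,C \right)} = -49 + Z$ ($x{\left(Z,C \right)} = Z - 49 = -49 + Z$)
$x{\left(183,147 \right)} + O = \left(-49 + 183\right) + 29524 = 134 + 29524 = 29658$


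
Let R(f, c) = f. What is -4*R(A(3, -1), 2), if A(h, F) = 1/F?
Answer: 4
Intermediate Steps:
-4*R(A(3, -1), 2) = -4/(-1) = -4*(-1) = 4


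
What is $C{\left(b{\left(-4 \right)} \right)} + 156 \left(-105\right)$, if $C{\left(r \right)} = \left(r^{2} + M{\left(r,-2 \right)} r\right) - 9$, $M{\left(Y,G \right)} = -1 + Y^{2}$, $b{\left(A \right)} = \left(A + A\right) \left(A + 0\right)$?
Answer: $17371$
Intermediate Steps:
$b{\left(A \right)} = 2 A^{2}$ ($b{\left(A \right)} = 2 A A = 2 A^{2}$)
$C{\left(r \right)} = -9 + r^{2} + r \left(-1 + r^{2}\right)$ ($C{\left(r \right)} = \left(r^{2} + \left(-1 + r^{2}\right) r\right) - 9 = \left(r^{2} + r \left(-1 + r^{2}\right)\right) - 9 = -9 + r^{2} + r \left(-1 + r^{2}\right)$)
$C{\left(b{\left(-4 \right)} \right)} + 156 \left(-105\right) = \left(-9 + \left(2 \left(-4\right)^{2}\right)^{2} + \left(2 \left(-4\right)^{2}\right)^{3} - 2 \left(-4\right)^{2}\right) + 156 \left(-105\right) = \left(-9 + \left(2 \cdot 16\right)^{2} + \left(2 \cdot 16\right)^{3} - 2 \cdot 16\right) - 16380 = \left(-9 + 32^{2} + 32^{3} - 32\right) - 16380 = \left(-9 + 1024 + 32768 - 32\right) - 16380 = 33751 - 16380 = 17371$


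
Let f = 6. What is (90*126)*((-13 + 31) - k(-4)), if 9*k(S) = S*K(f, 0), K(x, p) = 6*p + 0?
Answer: 204120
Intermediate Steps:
K(x, p) = 6*p
k(S) = 0 (k(S) = (S*(6*0))/9 = (S*0)/9 = (⅑)*0 = 0)
(90*126)*((-13 + 31) - k(-4)) = (90*126)*((-13 + 31) - 1*0) = 11340*(18 + 0) = 11340*18 = 204120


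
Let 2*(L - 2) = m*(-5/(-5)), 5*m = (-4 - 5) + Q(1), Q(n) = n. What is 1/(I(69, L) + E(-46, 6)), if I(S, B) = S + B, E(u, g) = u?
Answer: 5/121 ≈ 0.041322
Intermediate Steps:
m = -8/5 (m = ((-4 - 5) + 1)/5 = (-9 + 1)/5 = (1/5)*(-8) = -8/5 ≈ -1.6000)
L = 6/5 (L = 2 + (-(-8)/(-5))/2 = 2 + (-(-8)*(-1)/5)/2 = 2 + (-8/5*1)/2 = 2 + (1/2)*(-8/5) = 2 - 4/5 = 6/5 ≈ 1.2000)
I(S, B) = B + S
1/(I(69, L) + E(-46, 6)) = 1/((6/5 + 69) - 46) = 1/(351/5 - 46) = 1/(121/5) = 5/121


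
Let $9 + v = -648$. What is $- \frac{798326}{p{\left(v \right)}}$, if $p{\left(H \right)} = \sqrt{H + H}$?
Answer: $\frac{399163 i \sqrt{146}}{219} \approx 22023.0 i$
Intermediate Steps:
$v = -657$ ($v = -9 - 648 = -657$)
$p{\left(H \right)} = \sqrt{2} \sqrt{H}$ ($p{\left(H \right)} = \sqrt{2 H} = \sqrt{2} \sqrt{H}$)
$- \frac{798326}{p{\left(v \right)}} = - \frac{798326}{\sqrt{2} \sqrt{-657}} = - \frac{798326}{\sqrt{2} \cdot 3 i \sqrt{73}} = - \frac{798326}{3 i \sqrt{146}} = - 798326 \left(- \frac{i \sqrt{146}}{438}\right) = \frac{399163 i \sqrt{146}}{219}$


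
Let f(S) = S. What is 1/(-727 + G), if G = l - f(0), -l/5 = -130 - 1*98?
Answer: 1/413 ≈ 0.0024213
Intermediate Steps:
l = 1140 (l = -5*(-130 - 1*98) = -5*(-130 - 98) = -5*(-228) = 1140)
G = 1140 (G = 1140 - 1*0 = 1140 + 0 = 1140)
1/(-727 + G) = 1/(-727 + 1140) = 1/413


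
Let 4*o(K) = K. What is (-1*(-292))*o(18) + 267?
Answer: 1581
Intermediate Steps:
o(K) = K/4
(-1*(-292))*o(18) + 267 = (-1*(-292))*((¼)*18) + 267 = 292*(9/2) + 267 = 1314 + 267 = 1581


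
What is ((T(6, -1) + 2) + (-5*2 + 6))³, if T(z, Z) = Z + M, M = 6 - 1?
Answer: 8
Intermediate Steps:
M = 5
T(z, Z) = 5 + Z (T(z, Z) = Z + 5 = 5 + Z)
((T(6, -1) + 2) + (-5*2 + 6))³ = (((5 - 1) + 2) + (-5*2 + 6))³ = ((4 + 2) + (-10 + 6))³ = (6 - 4)³ = 2³ = 8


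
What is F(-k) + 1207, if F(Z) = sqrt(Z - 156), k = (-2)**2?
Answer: 1207 + 4*I*sqrt(10) ≈ 1207.0 + 12.649*I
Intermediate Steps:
k = 4
F(Z) = sqrt(-156 + Z)
F(-k) + 1207 = sqrt(-156 - 1*4) + 1207 = sqrt(-156 - 4) + 1207 = sqrt(-160) + 1207 = 4*I*sqrt(10) + 1207 = 1207 + 4*I*sqrt(10)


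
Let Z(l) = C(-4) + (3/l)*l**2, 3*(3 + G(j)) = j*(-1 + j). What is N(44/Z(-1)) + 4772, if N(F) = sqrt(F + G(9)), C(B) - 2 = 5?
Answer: 4772 + 4*sqrt(2) ≈ 4777.7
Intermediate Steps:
G(j) = -3 + j*(-1 + j)/3 (G(j) = -3 + (j*(-1 + j))/3 = -3 + j*(-1 + j)/3)
C(B) = 7 (C(B) = 2 + 5 = 7)
Z(l) = 7 + 3*l (Z(l) = 7 + (3/l)*l**2 = 7 + 3*l)
N(F) = sqrt(21 + F) (N(F) = sqrt(F + (-3 - 1/3*9 + (1/3)*9**2)) = sqrt(F + (-3 - 3 + (1/3)*81)) = sqrt(F + (-3 - 3 + 27)) = sqrt(F + 21) = sqrt(21 + F))
N(44/Z(-1)) + 4772 = sqrt(21 + 44/(7 + 3*(-1))) + 4772 = sqrt(21 + 44/(7 - 3)) + 4772 = sqrt(21 + 44/4) + 4772 = sqrt(21 + 44*(1/4)) + 4772 = sqrt(21 + 11) + 4772 = sqrt(32) + 4772 = 4*sqrt(2) + 4772 = 4772 + 4*sqrt(2)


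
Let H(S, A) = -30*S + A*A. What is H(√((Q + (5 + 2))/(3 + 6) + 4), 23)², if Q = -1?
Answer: 284041 - 10580*√42 ≈ 2.1547e+5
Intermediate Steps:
H(S, A) = A² - 30*S (H(S, A) = -30*S + A² = A² - 30*S)
H(√((Q + (5 + 2))/(3 + 6) + 4), 23)² = (23² - 30*√((-1 + (5 + 2))/(3 + 6) + 4))² = (529 - 30*√((-1 + 7)/9 + 4))² = (529 - 30*√(6*(⅑) + 4))² = (529 - 30*√(⅔ + 4))² = (529 - 10*√42)²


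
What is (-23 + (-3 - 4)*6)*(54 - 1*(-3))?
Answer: -3705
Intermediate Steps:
(-23 + (-3 - 4)*6)*(54 - 1*(-3)) = (-23 - 7*6)*(54 + 3) = (-23 - 42)*57 = -65*57 = -3705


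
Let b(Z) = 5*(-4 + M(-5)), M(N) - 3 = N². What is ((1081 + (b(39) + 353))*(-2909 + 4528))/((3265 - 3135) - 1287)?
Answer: -2515926/1157 ≈ -2174.5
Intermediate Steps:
M(N) = 3 + N²
b(Z) = 120 (b(Z) = 5*(-4 + (3 + (-5)²)) = 5*(-4 + (3 + 25)) = 5*(-4 + 28) = 5*24 = 120)
((1081 + (b(39) + 353))*(-2909 + 4528))/((3265 - 3135) - 1287) = ((1081 + (120 + 353))*(-2909 + 4528))/((3265 - 3135) - 1287) = ((1081 + 473)*1619)/(130 - 1287) = (1554*1619)/(-1157) = 2515926*(-1/1157) = -2515926/1157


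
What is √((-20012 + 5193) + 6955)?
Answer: 2*I*√1966 ≈ 88.679*I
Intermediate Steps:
√((-20012 + 5193) + 6955) = √(-14819 + 6955) = √(-7864) = 2*I*√1966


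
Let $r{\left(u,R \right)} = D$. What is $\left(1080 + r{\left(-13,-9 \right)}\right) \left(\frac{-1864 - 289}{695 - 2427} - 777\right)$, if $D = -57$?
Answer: $- \frac{1374514053}{1732} \approx -7.936 \cdot 10^{5}$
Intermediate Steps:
$r{\left(u,R \right)} = -57$
$\left(1080 + r{\left(-13,-9 \right)}\right) \left(\frac{-1864 - 289}{695 - 2427} - 777\right) = \left(1080 - 57\right) \left(\frac{-1864 - 289}{695 - 2427} - 777\right) = 1023 \left(- \frac{2153}{-1732} - 777\right) = 1023 \left(\left(-2153\right) \left(- \frac{1}{1732}\right) - 777\right) = 1023 \left(\frac{2153}{1732} - 777\right) = 1023 \left(- \frac{1343611}{1732}\right) = - \frac{1374514053}{1732}$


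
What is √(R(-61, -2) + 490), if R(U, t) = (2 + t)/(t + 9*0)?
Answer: 7*√10 ≈ 22.136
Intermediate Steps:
R(U, t) = (2 + t)/t (R(U, t) = (2 + t)/(t + 0) = (2 + t)/t)
√(R(-61, -2) + 490) = √((2 - 2)/(-2) + 490) = √(-½*0 + 490) = √(0 + 490) = √490 = 7*√10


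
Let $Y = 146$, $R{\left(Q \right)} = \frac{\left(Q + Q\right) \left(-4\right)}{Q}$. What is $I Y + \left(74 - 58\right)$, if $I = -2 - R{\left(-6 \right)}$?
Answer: $892$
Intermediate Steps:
$R{\left(Q \right)} = -8$ ($R{\left(Q \right)} = \frac{2 Q \left(-4\right)}{Q} = \frac{\left(-8\right) Q}{Q} = -8$)
$I = 6$ ($I = -2 - -8 = -2 + 8 = 6$)
$I Y + \left(74 - 58\right) = 6 \cdot 146 + \left(74 - 58\right) = 876 + \left(74 - 58\right) = 876 + 16 = 892$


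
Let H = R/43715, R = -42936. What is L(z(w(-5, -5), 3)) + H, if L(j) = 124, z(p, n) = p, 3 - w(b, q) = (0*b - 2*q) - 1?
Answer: 5377724/43715 ≈ 123.02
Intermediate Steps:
w(b, q) = 4 + 2*q (w(b, q) = 3 - ((0*b - 2*q) - 1) = 3 - ((0 - 2*q) - 1) = 3 - (-2*q - 1) = 3 - (-1 - 2*q) = 3 + (1 + 2*q) = 4 + 2*q)
H = -42936/43715 ≈ -0.98218
L(z(w(-5, -5), 3)) + H = 124 - 42936/43715 = 5377724/43715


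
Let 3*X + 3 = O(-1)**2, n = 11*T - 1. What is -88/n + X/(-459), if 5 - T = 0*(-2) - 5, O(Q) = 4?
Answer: -122593/150093 ≈ -0.81678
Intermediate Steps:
T = 10 (T = 5 - (0*(-2) - 5) = 5 - (0 - 5) = 5 - 1*(-5) = 5 + 5 = 10)
n = 109 (n = 11*10 - 1 = 110 - 1 = 109)
X = 13/3 (X = -1 + (1/3)*4**2 = -1 + (1/3)*16 = -1 + 16/3 = 13/3 ≈ 4.3333)
-88/n + X/(-459) = -88/109 + (13/3)/(-459) = -88*1/109 + (13/3)*(-1/459) = -88/109 - 13/1377 = -122593/150093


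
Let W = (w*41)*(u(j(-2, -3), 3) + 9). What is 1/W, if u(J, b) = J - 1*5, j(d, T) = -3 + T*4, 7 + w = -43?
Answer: 1/22550 ≈ 4.4346e-5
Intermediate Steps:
w = -50 (w = -7 - 43 = -50)
j(d, T) = -3 + 4*T
u(J, b) = -5 + J (u(J, b) = J - 5 = -5 + J)
W = 22550 (W = (-50*41)*((-5 + (-3 + 4*(-3))) + 9) = -2050*((-5 + (-3 - 12)) + 9) = -2050*((-5 - 15) + 9) = -2050*(-20 + 9) = -2050*(-11) = 22550)
1/W = 1/22550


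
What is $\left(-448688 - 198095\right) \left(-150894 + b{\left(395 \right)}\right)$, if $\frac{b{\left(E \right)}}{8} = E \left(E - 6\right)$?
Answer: $-697455860918$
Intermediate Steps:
$b{\left(E \right)} = 8 E \left(-6 + E\right)$ ($b{\left(E \right)} = 8 E \left(E - 6\right) = 8 E \left(-6 + E\right)$)
$\left(-448688 - 198095\right) \left(-150894 + b{\left(395 \right)}\right) = \left(-448688 - 198095\right) \left(-150894 + 8 \cdot 395 \left(-6 + 395\right)\right) = - 646783 \left(-150894 + 8 \cdot 395 \cdot 389\right) = - 646783 \left(-150894 + 1229240\right) = \left(-646783\right) 1078346 = -697455860918$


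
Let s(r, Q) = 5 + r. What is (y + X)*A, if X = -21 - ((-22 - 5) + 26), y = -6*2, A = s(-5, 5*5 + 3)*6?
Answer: 0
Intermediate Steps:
A = 0 (A = (5 - 5)*6 = 0*6 = 0)
y = -12
X = -20 (X = -21 - (-27 + 26) = -21 - 1*(-1) = -21 + 1 = -20)
(y + X)*A = (-12 - 20)*0 = -32*0 = 0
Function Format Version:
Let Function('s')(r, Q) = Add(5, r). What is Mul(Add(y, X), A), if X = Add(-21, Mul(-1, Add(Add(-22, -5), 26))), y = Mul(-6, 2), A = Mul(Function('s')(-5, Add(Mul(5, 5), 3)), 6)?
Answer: 0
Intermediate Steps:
A = 0 (A = Mul(Add(5, -5), 6) = Mul(0, 6) = 0)
y = -12
X = -20 (X = Add(-21, Mul(-1, Add(-27, 26))) = Add(-21, Mul(-1, -1)) = Add(-21, 1) = -20)
Mul(Add(y, X), A) = Mul(Add(-12, -20), 0) = Mul(-32, 0) = 0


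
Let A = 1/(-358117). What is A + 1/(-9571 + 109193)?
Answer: 258495/35676331774 ≈ 7.2456e-6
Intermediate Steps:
A = -1/358117 ≈ -2.7924e-6
A + 1/(-9571 + 109193) = -1/358117 + 1/(-9571 + 109193) = -1/358117 + 1/99622 = 258495/35676331774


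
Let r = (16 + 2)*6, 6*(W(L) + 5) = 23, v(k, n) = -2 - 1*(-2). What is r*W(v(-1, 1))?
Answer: -126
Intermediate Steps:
v(k, n) = 0 (v(k, n) = -2 + 2 = 0)
W(L) = -7/6 (W(L) = -5 + (1/6)*23 = -5 + 23/6 = -7/6)
r = 108 (r = 18*6 = 108)
r*W(v(-1, 1)) = 108*(-7/6) = -126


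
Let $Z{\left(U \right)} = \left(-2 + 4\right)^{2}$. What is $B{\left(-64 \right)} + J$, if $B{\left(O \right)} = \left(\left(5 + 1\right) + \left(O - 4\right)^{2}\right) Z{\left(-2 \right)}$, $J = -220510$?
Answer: $-201990$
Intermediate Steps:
$Z{\left(U \right)} = 4$ ($Z{\left(U \right)} = 2^{2} = 4$)
$B{\left(O \right)} = 24 + 4 \left(-4 + O\right)^{2}$ ($B{\left(O \right)} = \left(\left(5 + 1\right) + \left(O - 4\right)^{2}\right) 4 = \left(6 + \left(-4 + O\right)^{2}\right) 4 = 24 + 4 \left(-4 + O\right)^{2}$)
$B{\left(-64 \right)} + J = \left(24 + 4 \left(-4 - 64\right)^{2}\right) - 220510 = \left(24 + 4 \left(-68\right)^{2}\right) - 220510 = \left(24 + 4 \cdot 4624\right) - 220510 = \left(24 + 18496\right) - 220510 = 18520 - 220510 = -201990$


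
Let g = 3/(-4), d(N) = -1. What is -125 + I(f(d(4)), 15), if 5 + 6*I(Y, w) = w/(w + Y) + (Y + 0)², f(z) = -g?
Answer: -253171/2016 ≈ -125.58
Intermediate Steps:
g = -¾ (g = 3*(-¼) = -¾ ≈ -0.75000)
f(z) = ¾ (f(z) = -1*(-¾) = ¾)
I(Y, w) = -⅚ + Y²/6 + w/(6*(Y + w)) (I(Y, w) = -⅚ + (w/(w + Y) + (Y + 0)²)/6 = -⅚ + (w/(Y + w) + Y²)/6 = -⅚ + (Y² + w/(Y + w))/6 = -⅚ + (Y²/6 + w/(6*(Y + w))) = -⅚ + Y²/6 + w/(6*(Y + w)))
-125 + I(f(d(4)), 15) = -125 + ((¾)³ - 5*¾ - 4*15 + 15*(¾)²)/(6*(¾ + 15)) = -125 + (27/64 - 15/4 - 60 + 15*(9/16))/(6*(63/4)) = -125 + (⅙)*(4/63)*(27/64 - 15/4 - 60 + 135/16) = -125 + (⅙)*(4/63)*(-3513/64) = -125 - 1171/2016 = -253171/2016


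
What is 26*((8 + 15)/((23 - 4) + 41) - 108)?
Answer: -83941/30 ≈ -2798.0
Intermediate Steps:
26*((8 + 15)/((23 - 4) + 41) - 108) = 26*(23/(19 + 41) - 108) = 26*(23/60 - 108) = 26*(-6457/60) = -83941/30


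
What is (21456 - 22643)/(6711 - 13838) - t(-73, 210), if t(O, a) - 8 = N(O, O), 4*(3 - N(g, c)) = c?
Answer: -829111/28508 ≈ -29.083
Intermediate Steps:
N(g, c) = 3 - c/4
t(O, a) = 11 - O/4 (t(O, a) = 8 + (3 - O/4) = 11 - O/4)
(21456 - 22643)/(6711 - 13838) - t(-73, 210) = (21456 - 22643)/(6711 - 13838) - (11 - ¼*(-73)) = -1187/(-7127) - (11 + 73/4) = -1187*(-1/7127) - 1*117/4 = 1187/7127 - 117/4 = -829111/28508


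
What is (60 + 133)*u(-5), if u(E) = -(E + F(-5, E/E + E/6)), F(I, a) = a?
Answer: 5597/6 ≈ 932.83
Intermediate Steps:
u(E) = -1 - 7*E/6 (u(E) = -(E + (E/E + E/6)) = -(E + (1 + E*(1/6))) = -(E + (1 + E/6)) = -(1 + 7*E/6) = -1 - 7*E/6)
(60 + 133)*u(-5) = (60 + 133)*(-1 - 7/6*(-5)) = 193*(-1 + 35/6) = 193*(29/6) = 5597/6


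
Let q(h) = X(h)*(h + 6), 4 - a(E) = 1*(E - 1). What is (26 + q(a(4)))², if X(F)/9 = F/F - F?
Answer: 676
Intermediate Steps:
a(E) = 5 - E (a(E) = 4 - (E - 1) = 4 - (-1 + E) = 4 + (1 - E) = 5 - E)
X(F) = 9 - 9*F (X(F) = 9*(F/F - F) = 9*(1 - F) = 9 - 9*F)
q(h) = (6 + h)*(9 - 9*h) (q(h) = (9 - 9*h)*(h + 6) = (9 - 9*h)*(6 + h) = (6 + h)*(9 - 9*h))
(26 + q(a(4)))² = (26 - 9*(-1 + (5 - 1*4))*(6 + (5 - 1*4)))² = (26 - 9*(-1 + (5 - 4))*(6 + (5 - 4)))² = (26 - 9*(-1 + 1)*(6 + 1))² = (26 - 9*0*7)² = (26 + 0)² = 26² = 676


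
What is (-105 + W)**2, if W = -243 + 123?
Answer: 50625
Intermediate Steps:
W = -120
(-105 + W)**2 = (-105 - 120)**2 = (-225)**2 = 50625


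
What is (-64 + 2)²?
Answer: 3844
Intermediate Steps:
(-64 + 2)² = (-62)² = 3844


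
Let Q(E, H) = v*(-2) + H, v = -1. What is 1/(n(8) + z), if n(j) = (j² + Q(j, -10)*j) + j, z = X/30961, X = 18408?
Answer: 30961/266096 ≈ 0.11635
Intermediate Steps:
z = 18408/30961 ≈ 0.59455
Q(E, H) = 2 + H (Q(E, H) = -1*(-2) + H = 2 + H)
n(j) = j² - 7*j (n(j) = (j² + (2 - 10)*j) + j = (j² - 8*j) + j = j² - 7*j)
1/(n(8) + z) = 1/(8*(-7 + 8) + 18408/30961) = 1/(8*1 + 18408/30961) = 1/(8 + 18408/30961) = 1/(266096/30961) = 30961/266096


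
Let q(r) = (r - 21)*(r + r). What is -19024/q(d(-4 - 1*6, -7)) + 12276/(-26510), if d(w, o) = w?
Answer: -1163494/37355 ≈ -31.147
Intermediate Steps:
q(r) = 2*r*(-21 + r) (q(r) = (-21 + r)*(2*r) = 2*r*(-21 + r))
-19024/q(d(-4 - 1*6, -7)) + 12276/(-26510) = -19024*1/(2*(-21 + (-4 - 1*6))*(-4 - 1*6)) + 12276/(-26510) = -19024*1/(2*(-21 + (-4 - 6))*(-4 - 6)) + 12276*(-1/26510) = -19024*(-1/(20*(-21 - 10))) - 558/1205 = -19024/(2*(-10)*(-31)) - 558/1205 = -19024/620 - 558/1205 = -19024*1/620 - 558/1205 = -4756/155 - 558/1205 = -1163494/37355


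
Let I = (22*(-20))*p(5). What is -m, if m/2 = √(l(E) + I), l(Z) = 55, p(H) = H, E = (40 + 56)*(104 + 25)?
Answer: -2*I*√2145 ≈ -92.628*I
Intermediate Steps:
E = 12384 (E = 96*129 = 12384)
I = -2200 (I = (22*(-20))*5 = -440*5 = -2200)
m = 2*I*√2145 (m = 2*√(55 - 2200) = 2*√(-2145) = 2*(I*√2145) = 2*I*√2145 ≈ 92.628*I)
-m = -2*I*√2145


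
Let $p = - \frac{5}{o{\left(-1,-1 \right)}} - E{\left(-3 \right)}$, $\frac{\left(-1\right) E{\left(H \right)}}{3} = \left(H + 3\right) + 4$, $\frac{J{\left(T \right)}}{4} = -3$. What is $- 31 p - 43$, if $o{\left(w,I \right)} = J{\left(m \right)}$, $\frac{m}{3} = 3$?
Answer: $- \frac{5135}{12} \approx -427.92$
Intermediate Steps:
$m = 9$ ($m = 3 \cdot 3 = 9$)
$J{\left(T \right)} = -12$ ($J{\left(T \right)} = 4 \left(-3\right) = -12$)
$o{\left(w,I \right)} = -12$
$E{\left(H \right)} = -21 - 3 H$ ($E{\left(H \right)} = - 3 \left(\left(H + 3\right) + 4\right) = - 3 \left(\left(3 + H\right) + 4\right) = - 3 \left(7 + H\right) = -21 - 3 H$)
$p = \frac{149}{12}$ ($p = - \frac{5}{-12} - \left(-21 - -9\right) = \left(-5\right) \left(- \frac{1}{12}\right) - \left(-21 + 9\right) = \frac{5}{12} - -12 = \frac{5}{12} + 12 = \frac{149}{12} \approx 12.417$)
$- 31 p - 43 = \left(-31\right) \frac{149}{12} - 43 = - \frac{4619}{12} - 43 = - \frac{5135}{12}$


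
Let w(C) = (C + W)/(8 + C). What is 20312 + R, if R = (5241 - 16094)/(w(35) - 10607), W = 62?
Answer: 9262819927/456004 ≈ 20313.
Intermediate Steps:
w(C) = (62 + C)/(8 + C) (w(C) = (C + 62)/(8 + C) = (62 + C)/(8 + C))
R = 466679/456004 (R = (5241 - 16094)/((62 + 35)/(8 + 35) - 10607) = -10853/(97/43 - 10607) = -10853/(-456004/43) = -10853*(-43/456004) = 466679/456004 ≈ 1.0234)
20312 + R = 20312 + 466679/456004 = 9262819927/456004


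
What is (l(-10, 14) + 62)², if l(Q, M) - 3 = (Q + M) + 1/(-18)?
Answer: 1540081/324 ≈ 4753.3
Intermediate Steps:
l(Q, M) = 53/18 + M + Q (l(Q, M) = 3 + ((Q + M) + 1/(-18)) = 3 + ((M + Q) - 1/18) = 3 + (-1/18 + M + Q) = 53/18 + M + Q)
(l(-10, 14) + 62)² = ((53/18 + 14 - 10) + 62)² = (125/18 + 62)² = (1241/18)² = 1540081/324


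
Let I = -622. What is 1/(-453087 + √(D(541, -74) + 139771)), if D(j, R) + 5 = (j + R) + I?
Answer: -873/395544682 - √139611/205287689958 ≈ -2.2089e-6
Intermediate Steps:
D(j, R) = -627 + R + j (D(j, R) = -5 + ((j + R) - 622) = -5 + ((R + j) - 622) = -5 + (-622 + R + j) = -627 + R + j)
1/(-453087 + √(D(541, -74) + 139771)) = 1/(-453087 + √((-627 - 74 + 541) + 139771)) = 1/(-453087 + √(-160 + 139771)) = 1/(-453087 + √139611)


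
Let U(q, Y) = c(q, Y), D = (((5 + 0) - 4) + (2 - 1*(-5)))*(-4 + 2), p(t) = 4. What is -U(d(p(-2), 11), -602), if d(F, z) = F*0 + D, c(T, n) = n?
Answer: 602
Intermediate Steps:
D = -16 (D = ((5 - 4) + (2 + 5))*(-2) = (1 + 7)*(-2) = 8*(-2) = -16)
d(F, z) = -16 (d(F, z) = F*0 - 16 = 0 - 16 = -16)
U(q, Y) = Y
-U(d(p(-2), 11), -602) = -1*(-602) = 602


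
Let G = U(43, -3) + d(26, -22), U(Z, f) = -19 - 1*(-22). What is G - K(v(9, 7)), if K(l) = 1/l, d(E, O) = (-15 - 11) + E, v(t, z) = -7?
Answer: 22/7 ≈ 3.1429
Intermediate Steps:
U(Z, f) = 3 (U(Z, f) = -19 + 22 = 3)
d(E, O) = -26 + E
G = 3 (G = 3 + (-26 + 26) = 3 + 0 = 3)
G - K(v(9, 7)) = 3 - 1/(-7) = 3 - 1*(-⅐) = 3 + ⅐ = 22/7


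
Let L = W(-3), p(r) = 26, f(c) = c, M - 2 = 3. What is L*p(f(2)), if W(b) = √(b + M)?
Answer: 26*√2 ≈ 36.770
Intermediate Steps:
M = 5 (M = 2 + 3 = 5)
W(b) = √(5 + b) (W(b) = √(b + 5) = √(5 + b))
L = √2 (L = √(5 - 3) = √2 ≈ 1.4142)
L*p(f(2)) = √2*26 = 26*√2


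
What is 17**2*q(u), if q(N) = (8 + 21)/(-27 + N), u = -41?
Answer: -493/4 ≈ -123.25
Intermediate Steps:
q(N) = 29/(-27 + N)
17**2*q(u) = 17**2*(29/(-27 - 41)) = 289*(29/(-68)) = 289*(29*(-1/68)) = 289*(-29/68) = -493/4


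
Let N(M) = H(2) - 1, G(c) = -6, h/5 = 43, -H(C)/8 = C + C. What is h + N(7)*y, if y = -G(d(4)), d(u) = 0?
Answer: 17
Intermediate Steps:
H(C) = -16*C (H(C) = -8*(C + C) = -16*C)
h = 215 (h = 5*43 = 215)
N(M) = -33 (N(M) = -16*2 - 1 = -32 - 1 = -33)
y = 6 (y = -1*(-6) = 6)
h + N(7)*y = 215 - 33*6 = 215 - 198 = 17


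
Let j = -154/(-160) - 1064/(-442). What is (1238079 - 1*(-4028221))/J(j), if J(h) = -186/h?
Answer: -402244045/4216 ≈ -95409.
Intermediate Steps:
j = 59577/17680 (j = -154*(-1/160) - 1064*(-1/442) = 77/80 + 532/221 = 59577/17680 ≈ 3.3697)
(1238079 - 1*(-4028221))/J(j) = (1238079 - 1*(-4028221))/((-186/59577/17680)) = (1238079 + 4028221)/((-186*17680/59577)) = 5266300/(-1096160/19859) = 5266300*(-19859/1096160) = -402244045/4216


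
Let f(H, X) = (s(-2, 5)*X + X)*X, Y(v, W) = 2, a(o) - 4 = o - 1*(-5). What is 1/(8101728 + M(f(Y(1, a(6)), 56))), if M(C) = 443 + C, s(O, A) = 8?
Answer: 1/8130395 ≈ 1.2300e-7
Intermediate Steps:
a(o) = 9 + o (a(o) = 4 + (o - 1*(-5)) = 4 + (o + 5) = 4 + (5 + o) = 9 + o)
f(H, X) = 9*X² (f(H, X) = (8*X + X)*X = (9*X)*X = 9*X²)
1/(8101728 + M(f(Y(1, a(6)), 56))) = 1/(8101728 + (443 + 9*56²)) = 1/(8101728 + (443 + 9*3136)) = 1/(8101728 + (443 + 28224)) = 1/(8101728 + 28667) = 1/8130395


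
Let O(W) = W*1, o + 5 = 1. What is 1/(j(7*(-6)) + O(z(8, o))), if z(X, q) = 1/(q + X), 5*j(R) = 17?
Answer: 20/73 ≈ 0.27397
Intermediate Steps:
o = -4 (o = -5 + 1 = -4)
j(R) = 17/5 (j(R) = (⅕)*17 = 17/5)
z(X, q) = 1/(X + q)
O(W) = W
1/(j(7*(-6)) + O(z(8, o))) = 1/(17/5 + 1/(8 - 4)) = 1/(17/5 + 1/4) = 1/(17/5 + ¼) = 1/(73/20) = 20/73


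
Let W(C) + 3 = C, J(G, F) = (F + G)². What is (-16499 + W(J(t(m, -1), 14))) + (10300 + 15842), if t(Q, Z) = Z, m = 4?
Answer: 9809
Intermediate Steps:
W(C) = -3 + C
(-16499 + W(J(t(m, -1), 14))) + (10300 + 15842) = (-16499 + (-3 + (14 - 1)²)) + (10300 + 15842) = (-16499 + (-3 + 13²)) + 26142 = (-16499 + (-3 + 169)) + 26142 = (-16499 + 166) + 26142 = -16333 + 26142 = 9809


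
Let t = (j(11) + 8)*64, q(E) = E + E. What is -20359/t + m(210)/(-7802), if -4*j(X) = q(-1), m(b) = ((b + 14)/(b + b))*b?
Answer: -79450923/2122144 ≈ -37.439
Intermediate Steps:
q(E) = 2*E
m(b) = 7 + b/2 (m(b) = ((14 + b)/((2*b)))*b = ((14 + b)*(1/(2*b)))*b = ((14 + b)/(2*b))*b = 7 + b/2)
j(X) = 1/2 (j(X) = -(-1)/2 = -1/4*(-2) = 1/2)
t = 544 (t = (1/2 + 8)*64 = (17/2)*64 = 544)
-20359/t + m(210)/(-7802) = -20359/544 + (7 + (1/2)*210)/(-7802) = -20359*1/544 + (7 + 105)*(-1/7802) = -20359/544 + 112*(-1/7802) = -20359/544 - 56/3901 = -79450923/2122144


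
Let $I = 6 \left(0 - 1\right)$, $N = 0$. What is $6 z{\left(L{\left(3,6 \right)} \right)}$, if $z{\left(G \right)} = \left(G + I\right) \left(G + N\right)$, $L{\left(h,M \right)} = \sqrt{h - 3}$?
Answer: $0$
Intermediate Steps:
$L{\left(h,M \right)} = \sqrt{-3 + h}$
$I = -6$ ($I = 6 \left(-1\right) = -6$)
$z{\left(G \right)} = G \left(-6 + G\right)$ ($z{\left(G \right)} = \left(G - 6\right) \left(G + 0\right) = \left(-6 + G\right) G = G \left(-6 + G\right)$)
$6 z{\left(L{\left(3,6 \right)} \right)} = 6 \sqrt{-3 + 3} \left(-6 + \sqrt{-3 + 3}\right) = 6 \sqrt{0} \left(-6 + \sqrt{0}\right) = 6 \cdot 0 \left(-6 + 0\right) = 6 \cdot 0 \left(-6\right) = 6 \cdot 0 = 0$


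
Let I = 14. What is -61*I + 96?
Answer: -758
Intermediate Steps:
-61*I + 96 = -61*14 + 96 = -854 + 96 = -758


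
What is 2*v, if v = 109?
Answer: 218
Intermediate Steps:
2*v = 2*109 = 218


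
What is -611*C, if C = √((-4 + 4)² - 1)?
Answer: -611*I ≈ -611.0*I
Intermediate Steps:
C = I (C = √(0² - 1) = √(0 - 1) = √(-1) = I ≈ 1.0*I)
-611*C = -611*I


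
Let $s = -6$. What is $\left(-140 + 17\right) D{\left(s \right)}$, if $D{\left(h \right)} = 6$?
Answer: $-738$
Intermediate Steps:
$\left(-140 + 17\right) D{\left(s \right)} = \left(-140 + 17\right) 6 = \left(-123\right) 6 = -738$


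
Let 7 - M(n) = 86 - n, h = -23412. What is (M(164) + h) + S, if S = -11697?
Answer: -35024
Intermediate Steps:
M(n) = -79 + n (M(n) = 7 - (86 - n) = 7 + (-86 + n) = -79 + n)
(M(164) + h) + S = ((-79 + 164) - 23412) - 11697 = (85 - 23412) - 11697 = -23327 - 11697 = -35024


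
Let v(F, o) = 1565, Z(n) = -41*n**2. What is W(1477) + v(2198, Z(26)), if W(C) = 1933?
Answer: 3498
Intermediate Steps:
W(1477) + v(2198, Z(26)) = 1933 + 1565 = 3498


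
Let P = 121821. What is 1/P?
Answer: 1/121821 ≈ 8.2088e-6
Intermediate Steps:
1/P = 1/121821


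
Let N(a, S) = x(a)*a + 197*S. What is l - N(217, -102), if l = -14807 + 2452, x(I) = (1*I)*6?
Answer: -274795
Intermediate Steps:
x(I) = 6*I (x(I) = I*6 = 6*I)
l = -12355
N(a, S) = 6*a² + 197*S (N(a, S) = (6*a)*a + 197*S = 6*a² + 197*S)
l - N(217, -102) = -12355 - (6*217² + 197*(-102)) = -12355 - (6*47089 - 20094) = -12355 - (282534 - 20094) = -12355 - 1*262440 = -12355 - 262440 = -274795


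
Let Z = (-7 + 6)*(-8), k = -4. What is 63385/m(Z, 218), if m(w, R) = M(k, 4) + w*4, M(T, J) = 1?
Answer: 63385/33 ≈ 1920.8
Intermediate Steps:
Z = 8 (Z = -1*(-8) = 8)
m(w, R) = 1 + 4*w (m(w, R) = 1 + w*4 = 1 + 4*w)
63385/m(Z, 218) = 63385/(1 + 4*8) = 63385/(1 + 32) = 63385/33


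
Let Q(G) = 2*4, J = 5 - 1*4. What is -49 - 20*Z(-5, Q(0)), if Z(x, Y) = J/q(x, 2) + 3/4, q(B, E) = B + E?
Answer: -172/3 ≈ -57.333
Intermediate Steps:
J = 1 (J = 5 - 4 = 1)
Q(G) = 8
Z(x, Y) = ¾ + 1/(2 + x) (Z(x, Y) = 1/(x + 2) + 3/4 = 1/(2 + x) + 3*(¼) = 1/(2 + x) + ¾ = ¾ + 1/(2 + x))
-49 - 20*Z(-5, Q(0)) = -49 - 5*(10 + 3*(-5))/(2 - 5) = -49 - 5*(10 - 15)/(-3) = -49 - 5*(-1)*(-5)/3 = -49 - 20*5/12 = -49 - 25/3 = -172/3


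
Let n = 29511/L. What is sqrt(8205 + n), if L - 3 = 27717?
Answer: sqrt(19461502830)/1540 ≈ 90.587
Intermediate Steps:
L = 27720 (L = 3 + 27717 = 27720)
n = 3279/3080 (n = 29511/27720 = 29511*(1/27720) = 3279/3080 ≈ 1.0646)
sqrt(8205 + n) = sqrt(8205 + 3279/3080) = sqrt(25274679/3080) = sqrt(19461502830)/1540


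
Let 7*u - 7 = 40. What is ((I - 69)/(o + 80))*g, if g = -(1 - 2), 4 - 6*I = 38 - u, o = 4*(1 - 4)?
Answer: -3089/2856 ≈ -1.0816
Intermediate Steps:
u = 47/7 (u = 1 + (⅐)*40 = 1 + 40/7 = 47/7 ≈ 6.7143)
o = -12 (o = 4*(-3) = -12)
I = -191/42 (I = ⅔ - (38 - 1*47/7)/6 = ⅔ - (38 - 47/7)/6 = ⅔ - ⅙*219/7 = ⅔ - 73/14 = -191/42 ≈ -4.5476)
g = 1 (g = -1*(-1) = 1)
((I - 69)/(o + 80))*g = ((-191/42 - 69)/(-12 + 80))*1 = -3089/42/68*1 = -3089/42*1/68*1 = -3089/2856*1 = -3089/2856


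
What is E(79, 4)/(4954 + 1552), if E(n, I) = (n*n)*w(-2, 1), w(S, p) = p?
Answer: 6241/6506 ≈ 0.95927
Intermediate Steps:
E(n, I) = n**2 (E(n, I) = (n*n)*1 = n**2*1 = n**2)
E(79, 4)/(4954 + 1552) = 79**2/(4954 + 1552) = 6241/6506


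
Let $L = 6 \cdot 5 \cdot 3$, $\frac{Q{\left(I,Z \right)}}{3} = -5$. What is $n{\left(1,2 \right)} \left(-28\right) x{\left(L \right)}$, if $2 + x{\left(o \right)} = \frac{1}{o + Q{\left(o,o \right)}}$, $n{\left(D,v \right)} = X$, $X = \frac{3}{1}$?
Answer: $\frac{4172}{25} \approx 166.88$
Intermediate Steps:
$X = 3$ ($X = 3 \cdot 1 = 3$)
$Q{\left(I,Z \right)} = -15$ ($Q{\left(I,Z \right)} = 3 \left(-5\right) = -15$)
$L = 90$ ($L = 30 \cdot 3 = 90$)
$n{\left(D,v \right)} = 3$
$x{\left(o \right)} = -2 + \frac{1}{-15 + o}$ ($x{\left(o \right)} = -2 + \frac{1}{o - 15} = -2 + \frac{1}{-15 + o}$)
$n{\left(1,2 \right)} \left(-28\right) x{\left(L \right)} = 3 \left(-28\right) \frac{31 - 180}{-15 + 90} = - 84 \frac{31 - 180}{75} = - 84 \cdot \frac{1}{75} \left(-149\right) = \left(-84\right) \left(- \frac{149}{75}\right) = \frac{4172}{25}$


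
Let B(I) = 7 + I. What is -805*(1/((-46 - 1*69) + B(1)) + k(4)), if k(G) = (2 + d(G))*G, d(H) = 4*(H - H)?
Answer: -688275/107 ≈ -6432.5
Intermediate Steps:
d(H) = 0 (d(H) = 4*0 = 0)
k(G) = 2*G (k(G) = (2 + 0)*G = 2*G)
-805*(1/((-46 - 1*69) + B(1)) + k(4)) = -805*(1/((-46 - 1*69) + (7 + 1)) + 2*4) = -805*(1/((-46 - 69) + 8) + 8) = -805*(1/(-115 + 8) + 8) = -805*(1/(-107) + 8) = -805*(-1/107 + 8) = -805*855/107 = -688275/107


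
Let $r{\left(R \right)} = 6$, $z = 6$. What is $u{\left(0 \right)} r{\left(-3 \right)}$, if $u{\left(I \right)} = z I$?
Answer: $0$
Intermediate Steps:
$u{\left(I \right)} = 6 I$
$u{\left(0 \right)} r{\left(-3 \right)} = 6 \cdot 0 \cdot 6 = 0 \cdot 6 = 0$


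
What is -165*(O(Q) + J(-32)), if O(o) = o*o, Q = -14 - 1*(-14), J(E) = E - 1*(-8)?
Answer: 3960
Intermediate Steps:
J(E) = 8 + E (J(E) = E + 8 = 8 + E)
Q = 0 (Q = -14 + 14 = 0)
O(o) = o²
-165*(O(Q) + J(-32)) = -165*(0² + (8 - 32)) = -165*(0 - 24) = -165*(-24) = 3960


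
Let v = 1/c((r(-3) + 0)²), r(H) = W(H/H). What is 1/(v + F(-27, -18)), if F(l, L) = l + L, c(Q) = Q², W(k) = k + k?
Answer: -16/719 ≈ -0.022253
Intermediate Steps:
W(k) = 2*k
r(H) = 2 (r(H) = 2*(H/H) = 2*1 = 2)
F(l, L) = L + l
v = 1/16 (v = 1/(((2 + 0)²)²) = 1/((2²)²) = 1/(4²) = 1/16 ≈ 0.062500)
1/(v + F(-27, -18)) = 1/(1/16 + (-18 - 27)) = 1/(1/16 - 45) = 1/(-719/16) = -16/719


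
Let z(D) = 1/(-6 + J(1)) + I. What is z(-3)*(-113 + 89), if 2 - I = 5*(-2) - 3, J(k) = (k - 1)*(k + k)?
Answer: -356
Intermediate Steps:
J(k) = 2*k*(-1 + k) (J(k) = (-1 + k)*(2*k) = 2*k*(-1 + k))
I = 15 (I = 2 - (5*(-2) - 3) = 2 - (-10 - 3) = 2 - 1*(-13) = 2 + 13 = 15)
z(D) = 89/6 (z(D) = 1/(-6 + 2*1*(-1 + 1)) + 15 = 1/(-6 + 2*1*0) + 15 = 1/(-6 + 0) + 15 = 1/(-6) + 15 = -⅙ + 15 = 89/6)
z(-3)*(-113 + 89) = 89*(-113 + 89)/6 = (89/6)*(-24) = -356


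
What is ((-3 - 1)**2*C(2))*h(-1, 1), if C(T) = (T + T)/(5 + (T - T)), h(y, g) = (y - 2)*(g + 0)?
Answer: -192/5 ≈ -38.400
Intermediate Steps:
h(y, g) = g*(-2 + y) (h(y, g) = (-2 + y)*g = g*(-2 + y))
C(T) = 2*T/5 (C(T) = (2*T)/(5 + 0) = (2*T)/5 = (2*T)*(1/5) = 2*T/5)
((-3 - 1)**2*C(2))*h(-1, 1) = ((-3 - 1)**2*((2/5)*2))*(1*(-2 - 1)) = ((-4)**2*(4/5))*(1*(-3)) = (16*(4/5))*(-3) = (64/5)*(-3) = -192/5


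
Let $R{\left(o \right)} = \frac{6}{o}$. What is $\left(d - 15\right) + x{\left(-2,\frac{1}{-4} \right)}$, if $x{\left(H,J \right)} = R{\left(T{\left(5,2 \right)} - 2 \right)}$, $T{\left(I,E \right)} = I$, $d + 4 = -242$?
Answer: $-259$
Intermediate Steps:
$d = -246$ ($d = -4 - 242 = -246$)
$x{\left(H,J \right)} = 2$ ($x{\left(H,J \right)} = \frac{6}{5 - 2} = \frac{6}{3} = 6 \cdot \frac{1}{3} = 2$)
$\left(d - 15\right) + x{\left(-2,\frac{1}{-4} \right)} = \left(-246 - 15\right) + 2 = -261 + 2 = -259$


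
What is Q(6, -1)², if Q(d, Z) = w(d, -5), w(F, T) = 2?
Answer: 4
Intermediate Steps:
Q(d, Z) = 2
Q(6, -1)² = 2² = 4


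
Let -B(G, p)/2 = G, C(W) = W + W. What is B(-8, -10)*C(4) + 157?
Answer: 285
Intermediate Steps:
C(W) = 2*W
B(G, p) = -2*G
B(-8, -10)*C(4) + 157 = (-2*(-8))*(2*4) + 157 = 16*8 + 157 = 128 + 157 = 285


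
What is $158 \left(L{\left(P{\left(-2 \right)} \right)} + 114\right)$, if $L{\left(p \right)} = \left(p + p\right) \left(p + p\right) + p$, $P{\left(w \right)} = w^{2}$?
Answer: $28756$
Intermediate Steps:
$L{\left(p \right)} = p + 4 p^{2}$ ($L{\left(p \right)} = 2 p 2 p + p = 4 p^{2} + p = p + 4 p^{2}$)
$158 \left(L{\left(P{\left(-2 \right)} \right)} + 114\right) = 158 \left(\left(-2\right)^{2} \left(1 + 4 \left(-2\right)^{2}\right) + 114\right) = 158 \left(4 \left(1 + 4 \cdot 4\right) + 114\right) = 158 \left(4 \left(1 + 16\right) + 114\right) = 158 \left(4 \cdot 17 + 114\right) = 158 \left(68 + 114\right) = 158 \cdot 182 = 28756$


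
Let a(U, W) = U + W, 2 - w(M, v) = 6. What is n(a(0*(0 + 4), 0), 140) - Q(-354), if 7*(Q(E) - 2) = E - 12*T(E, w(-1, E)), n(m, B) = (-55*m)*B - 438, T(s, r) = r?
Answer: -2774/7 ≈ -396.29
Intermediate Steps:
w(M, v) = -4 (w(M, v) = 2 - 1*6 = 2 - 6 = -4)
n(m, B) = -438 - 55*B*m (n(m, B) = -55*B*m - 438 = -438 - 55*B*m)
Q(E) = 62/7 + E/7 (Q(E) = 2 + (E - 12*(-4))/7 = 2 + (E + 48)/7 = 2 + (48 + E)/7 = 2 + (48/7 + E/7) = 62/7 + E/7)
n(a(0*(0 + 4), 0), 140) - Q(-354) = (-438 - 55*140*(0*(0 + 4) + 0)) - (62/7 + (1/7)*(-354)) = (-438 - 55*140*(0*4 + 0)) - (62/7 - 354/7) = (-438 - 55*140*(0 + 0)) - 1*(-292/7) = (-438 - 55*140*0) + 292/7 = (-438 + 0) + 292/7 = -438 + 292/7 = -2774/7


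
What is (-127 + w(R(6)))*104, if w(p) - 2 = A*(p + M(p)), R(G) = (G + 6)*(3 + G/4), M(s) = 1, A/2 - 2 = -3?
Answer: -24440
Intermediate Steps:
A = -2 (A = 4 + 2*(-3) = 4 - 6 = -2)
R(G) = (3 + G/4)*(6 + G) (R(G) = (6 + G)*(3 + G*(1/4)) = (6 + G)*(3 + G/4) = (3 + G/4)*(6 + G))
w(p) = -2*p (w(p) = 2 - 2*(p + 1) = 2 - 2*(1 + p) = 2 + (-2 - 2*p) = -2*p)
(-127 + w(R(6)))*104 = (-127 - 2*(18 + (1/4)*6**2 + (9/2)*6))*104 = (-127 - 2*(18 + (1/4)*36 + 27))*104 = (-127 - 2*(18 + 9 + 27))*104 = (-127 - 2*54)*104 = (-127 - 108)*104 = -235*104 = -24440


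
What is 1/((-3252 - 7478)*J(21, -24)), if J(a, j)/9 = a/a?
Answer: -1/96570 ≈ -1.0355e-5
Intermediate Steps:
J(a, j) = 9 (J(a, j) = 9*(a/a) = 9*1 = 9)
1/((-3252 - 7478)*J(21, -24)) = 1/(-3252 - 7478*9) = (1/9)/(-10730) = -1/10730*1/9 = -1/96570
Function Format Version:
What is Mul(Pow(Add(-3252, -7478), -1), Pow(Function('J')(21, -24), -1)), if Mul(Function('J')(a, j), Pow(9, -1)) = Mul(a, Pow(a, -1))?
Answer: Rational(-1, 96570) ≈ -1.0355e-5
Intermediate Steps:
Function('J')(a, j) = 9 (Function('J')(a, j) = Mul(9, Mul(a, Pow(a, -1))) = Mul(9, 1) = 9)
Mul(Pow(Add(-3252, -7478), -1), Pow(Function('J')(21, -24), -1)) = Mul(Pow(Add(-3252, -7478), -1), Pow(9, -1)) = Mul(Pow(-10730, -1), Rational(1, 9)) = Mul(Rational(-1, 10730), Rational(1, 9)) = Rational(-1, 96570)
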